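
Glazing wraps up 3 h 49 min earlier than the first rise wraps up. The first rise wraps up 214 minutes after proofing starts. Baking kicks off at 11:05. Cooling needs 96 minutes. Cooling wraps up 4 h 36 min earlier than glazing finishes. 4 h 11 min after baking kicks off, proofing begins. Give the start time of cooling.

Proofing starts at 11:05 + 251 min = 15:16.
The first rise ends at 15:16 + 214 min = 18:50.
Glazing ends at 18:50 − 229 min = 15:01.
Cooling ends at 15:01 − 276 min = 10:25.
Cooling starts at 10:25 − 96 min = 08:49.

08:49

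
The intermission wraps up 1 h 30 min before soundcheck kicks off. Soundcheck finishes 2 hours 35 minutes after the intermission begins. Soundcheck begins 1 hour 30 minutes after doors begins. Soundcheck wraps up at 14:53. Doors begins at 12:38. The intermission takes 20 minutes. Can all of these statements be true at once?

Soundcheck starts at 12:38 + 90 min = 14:08.
The intermission ends at 14:08 − 90 min = 12:38.
The intermission starts at 12:38 − 20 min = 12:18.
Soundcheck ends at 12:18 + 155 min = 14:53.
That matches the stated 14:53, so the schedule is consistent.

Yes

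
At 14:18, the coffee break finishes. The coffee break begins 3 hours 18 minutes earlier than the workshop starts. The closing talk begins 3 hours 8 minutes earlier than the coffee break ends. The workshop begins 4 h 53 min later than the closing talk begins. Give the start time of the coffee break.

12:45

The closing talk starts at 14:18 − 188 min = 11:10.
The workshop starts at 11:10 + 293 min = 16:03.
The coffee break starts at 16:03 − 198 min = 12:45.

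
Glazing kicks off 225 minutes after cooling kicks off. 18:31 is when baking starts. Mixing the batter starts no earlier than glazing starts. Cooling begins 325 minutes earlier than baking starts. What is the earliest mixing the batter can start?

16:51

Cooling starts at 18:31 − 325 min = 13:06.
Glazing starts at 13:06 + 225 min = 16:51.
Mixing the batter is bounded by glazing, so the earliest it can start is 16:51.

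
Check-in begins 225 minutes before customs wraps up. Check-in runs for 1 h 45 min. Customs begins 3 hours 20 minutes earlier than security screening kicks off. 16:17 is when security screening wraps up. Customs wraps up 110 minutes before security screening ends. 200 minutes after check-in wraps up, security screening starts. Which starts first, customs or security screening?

customs

Customs ends at 16:17 − 110 min = 14:27.
Check-in starts at 14:27 − 225 min = 10:42.
Check-in ends at 10:42 + 105 min = 12:27.
Security screening starts at 12:27 + 200 min = 15:47.
Customs starts at 15:47 − 200 min = 12:27.
Customs starts at 12:27 and security screening starts at 15:47, so customs is first.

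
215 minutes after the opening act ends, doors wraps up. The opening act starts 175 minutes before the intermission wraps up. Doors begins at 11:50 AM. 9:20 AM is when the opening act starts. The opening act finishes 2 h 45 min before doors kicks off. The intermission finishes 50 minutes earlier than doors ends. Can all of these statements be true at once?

No

The opening act ends at 11:50 AM − 165 min = 9:05 AM.
Doors ends at 9:05 AM + 215 min = 12:40 PM.
The intermission ends at 12:40 PM − 50 min = 11:50 AM.
The opening act starts at 11:50 AM − 175 min = 8:55 AM.
But the opening act is also said to start at 9:20 AM — a 25-minute conflict.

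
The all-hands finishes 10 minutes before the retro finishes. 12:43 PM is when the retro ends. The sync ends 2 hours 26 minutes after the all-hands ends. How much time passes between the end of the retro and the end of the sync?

2 hours 16 minutes

The all-hands ends at 12:43 PM − 10 min = 12:33 PM.
The sync ends at 12:33 PM + 146 min = 2:59 PM.
From 12:43 PM to 2:59 PM is 2 hours 16 minutes.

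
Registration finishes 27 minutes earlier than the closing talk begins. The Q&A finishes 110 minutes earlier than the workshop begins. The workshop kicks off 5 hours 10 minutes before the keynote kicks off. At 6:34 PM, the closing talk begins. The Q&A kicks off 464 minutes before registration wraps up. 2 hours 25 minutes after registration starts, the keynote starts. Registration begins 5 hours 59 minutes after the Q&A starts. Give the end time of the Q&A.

11:47 AM

Registration ends at 6:34 PM − 27 min = 6:07 PM.
The Q&A starts at 6:07 PM − 464 min = 10:23 AM.
Registration starts at 10:23 AM + 359 min = 4:22 PM.
The keynote starts at 4:22 PM + 145 min = 6:47 PM.
The workshop starts at 6:47 PM − 310 min = 1:37 PM.
The Q&A ends at 1:37 PM − 110 min = 11:47 AM.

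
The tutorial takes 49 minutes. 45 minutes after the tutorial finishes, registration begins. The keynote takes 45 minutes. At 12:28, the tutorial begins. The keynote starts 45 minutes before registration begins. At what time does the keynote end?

The tutorial ends at 12:28 + 49 min = 13:17.
Registration starts at 13:17 + 45 min = 14:02.
The keynote starts at 14:02 − 45 min = 13:17.
The keynote ends at 13:17 + 45 min = 14:02.

14:02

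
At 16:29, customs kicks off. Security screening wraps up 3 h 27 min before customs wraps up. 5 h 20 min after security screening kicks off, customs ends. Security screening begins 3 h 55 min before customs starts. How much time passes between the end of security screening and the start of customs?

2 hours 2 minutes

Security screening starts at 16:29 − 235 min = 12:34.
Customs ends at 12:34 + 320 min = 17:54.
Security screening ends at 17:54 − 207 min = 14:27.
From 14:27 to 16:29 is 2 hours 2 minutes.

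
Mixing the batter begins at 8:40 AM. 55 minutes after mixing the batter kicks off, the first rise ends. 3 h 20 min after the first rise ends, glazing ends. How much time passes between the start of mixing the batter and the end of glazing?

The first rise ends at 8:40 AM + 55 min = 9:35 AM.
Glazing ends at 9:35 AM + 200 min = 12:55 PM.
From 8:40 AM to 12:55 PM is 4 h 15 min.

4 h 15 min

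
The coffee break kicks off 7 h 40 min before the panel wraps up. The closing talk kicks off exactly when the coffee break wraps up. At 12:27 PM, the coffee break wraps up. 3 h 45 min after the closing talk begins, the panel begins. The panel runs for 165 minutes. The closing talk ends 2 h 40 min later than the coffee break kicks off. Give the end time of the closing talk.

1:57 PM

The closing talk starts at 12:27 PM.
The panel starts at 12:27 PM + 225 min = 4:12 PM.
The panel ends at 4:12 PM + 165 min = 6:57 PM.
The coffee break starts at 6:57 PM − 460 min = 11:17 AM.
The closing talk ends at 11:17 AM + 160 min = 1:57 PM.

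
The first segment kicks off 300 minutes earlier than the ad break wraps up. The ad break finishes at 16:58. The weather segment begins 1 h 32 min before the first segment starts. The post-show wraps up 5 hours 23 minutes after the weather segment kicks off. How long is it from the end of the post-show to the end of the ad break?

The first segment starts at 16:58 − 300 min = 11:58.
The weather segment starts at 11:58 − 92 min = 10:26.
The post-show ends at 10:26 + 323 min = 15:49.
From 15:49 to 16:58 is 69 minutes.

69 minutes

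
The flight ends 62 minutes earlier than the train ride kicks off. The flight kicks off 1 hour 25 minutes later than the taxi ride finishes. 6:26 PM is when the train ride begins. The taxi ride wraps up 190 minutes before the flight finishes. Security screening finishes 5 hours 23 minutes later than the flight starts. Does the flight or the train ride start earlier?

The flight ends at 6:26 PM − 62 min = 5:24 PM.
The taxi ride ends at 5:24 PM − 190 min = 2:14 PM.
The flight starts at 2:14 PM + 85 min = 3:39 PM.
The flight starts at 3:39 PM and the train ride starts at 6:26 PM, so the flight is first.

the flight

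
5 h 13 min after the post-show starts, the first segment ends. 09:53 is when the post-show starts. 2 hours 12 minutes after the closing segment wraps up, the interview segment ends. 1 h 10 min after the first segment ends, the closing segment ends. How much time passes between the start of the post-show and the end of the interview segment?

515 minutes

The first segment ends at 09:53 + 313 min = 15:06.
The closing segment ends at 15:06 + 70 min = 16:16.
The interview segment ends at 16:16 + 132 min = 18:28.
From 09:53 to 18:28 is 515 minutes.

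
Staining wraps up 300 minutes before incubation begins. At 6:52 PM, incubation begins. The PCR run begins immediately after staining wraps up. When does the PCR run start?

1:52 PM

Staining ends at 6:52 PM − 300 min = 1:52 PM.
So the PCR run starts at 1:52 PM.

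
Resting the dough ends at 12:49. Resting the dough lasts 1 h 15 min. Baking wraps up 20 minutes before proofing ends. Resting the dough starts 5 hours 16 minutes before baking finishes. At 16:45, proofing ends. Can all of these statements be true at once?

No

Baking ends at 16:45 − 20 min = 16:25.
Resting the dough starts at 16:25 − 316 min = 11:09.
Resting the dough ends at 11:09 + 75 min = 12:24.
But resting the dough is also said to end at 12:49 — a 25-minute conflict.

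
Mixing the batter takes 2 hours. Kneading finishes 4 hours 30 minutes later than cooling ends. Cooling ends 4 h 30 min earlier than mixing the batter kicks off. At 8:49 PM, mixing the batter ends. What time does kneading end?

6:49 PM

Mixing the batter starts at 8:49 PM − 120 min = 6:49 PM.
Cooling ends at 6:49 PM − 270 min = 2:19 PM.
Kneading ends at 2:19 PM + 270 min = 6:49 PM.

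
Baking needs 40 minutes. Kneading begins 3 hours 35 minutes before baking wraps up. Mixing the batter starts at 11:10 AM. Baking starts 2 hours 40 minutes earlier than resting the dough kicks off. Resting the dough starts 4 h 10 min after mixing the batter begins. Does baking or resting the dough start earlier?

Resting the dough starts at 11:10 AM + 250 min = 3:20 PM.
Baking starts at 3:20 PM − 160 min = 12:40 PM.
Baking starts at 12:40 PM and resting the dough starts at 3:20 PM, so baking is first.

baking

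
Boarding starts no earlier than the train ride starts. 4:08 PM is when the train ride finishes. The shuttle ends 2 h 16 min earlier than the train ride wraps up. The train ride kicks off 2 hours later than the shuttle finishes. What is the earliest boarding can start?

The shuttle ends at 4:08 PM − 136 min = 1:52 PM.
The train ride starts at 1:52 PM + 120 min = 3:52 PM.
Boarding is bounded by the train ride, so the earliest it can start is 3:52 PM.

3:52 PM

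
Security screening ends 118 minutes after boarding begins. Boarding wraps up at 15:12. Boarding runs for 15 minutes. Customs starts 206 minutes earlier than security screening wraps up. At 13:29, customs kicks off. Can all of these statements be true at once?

Yes

Boarding starts at 15:12 − 15 min = 14:57.
Security screening ends at 14:57 + 118 min = 16:55.
Customs starts at 16:55 − 206 min = 13:29.
That matches the stated 13:29, so the schedule is consistent.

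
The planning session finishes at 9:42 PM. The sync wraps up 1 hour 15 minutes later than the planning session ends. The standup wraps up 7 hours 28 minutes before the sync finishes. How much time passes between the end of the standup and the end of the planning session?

The sync ends at 9:42 PM + 75 min = 10:57 PM.
The standup ends at 10:57 PM − 448 min = 3:29 PM.
From 3:29 PM to 9:42 PM is 6 hours 13 minutes.

6 hours 13 minutes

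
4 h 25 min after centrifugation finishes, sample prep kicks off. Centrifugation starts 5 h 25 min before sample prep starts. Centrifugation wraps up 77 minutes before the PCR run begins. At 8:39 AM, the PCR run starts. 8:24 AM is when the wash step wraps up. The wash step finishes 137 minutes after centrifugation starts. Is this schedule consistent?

Centrifugation ends at 8:39 AM − 77 min = 7:22 AM.
Sample prep starts at 7:22 AM + 265 min = 11:47 AM.
Centrifugation starts at 11:47 AM − 325 min = 6:22 AM.
The wash step ends at 6:22 AM + 137 min = 8:39 AM.
But the wash step is also said to end at 8:24 AM — a 15-minute conflict.

No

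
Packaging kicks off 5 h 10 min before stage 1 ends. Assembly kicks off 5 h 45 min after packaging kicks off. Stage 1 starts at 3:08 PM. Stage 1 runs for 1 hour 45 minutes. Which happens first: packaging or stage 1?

packaging

Stage 1 ends at 3:08 PM + 105 min = 4:53 PM.
Packaging starts at 4:53 PM − 310 min = 11:43 AM.
Packaging starts at 11:43 AM and stage 1 starts at 3:08 PM, so packaging is first.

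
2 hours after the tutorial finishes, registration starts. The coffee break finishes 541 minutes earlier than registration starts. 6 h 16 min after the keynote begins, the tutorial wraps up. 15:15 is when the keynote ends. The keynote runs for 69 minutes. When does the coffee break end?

The keynote starts at 15:15 − 69 min = 14:06.
The tutorial ends at 14:06 + 376 min = 20:22.
Registration starts at 20:22 + 120 min = 22:22.
The coffee break ends at 22:22 − 541 min = 13:21.

13:21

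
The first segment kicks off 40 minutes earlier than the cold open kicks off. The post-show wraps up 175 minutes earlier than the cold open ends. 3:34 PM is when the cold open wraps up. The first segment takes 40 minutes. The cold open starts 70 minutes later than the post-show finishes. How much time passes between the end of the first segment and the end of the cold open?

105 minutes

The post-show ends at 3:34 PM − 175 min = 12:39 PM.
The cold open starts at 12:39 PM + 70 min = 1:49 PM.
The first segment starts at 1:49 PM − 40 min = 1:09 PM.
The first segment ends at 1:09 PM + 40 min = 1:49 PM.
From 1:49 PM to 3:34 PM is 105 minutes.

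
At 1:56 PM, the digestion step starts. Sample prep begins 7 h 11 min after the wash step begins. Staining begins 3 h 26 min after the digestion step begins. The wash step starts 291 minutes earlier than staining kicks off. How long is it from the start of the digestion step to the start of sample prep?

5 h 46 min

Staining starts at 1:56 PM + 206 min = 5:22 PM.
The wash step starts at 5:22 PM − 291 min = 12:31 PM.
Sample prep starts at 12:31 PM + 431 min = 7:42 PM.
From 1:56 PM to 7:42 PM is 5 h 46 min.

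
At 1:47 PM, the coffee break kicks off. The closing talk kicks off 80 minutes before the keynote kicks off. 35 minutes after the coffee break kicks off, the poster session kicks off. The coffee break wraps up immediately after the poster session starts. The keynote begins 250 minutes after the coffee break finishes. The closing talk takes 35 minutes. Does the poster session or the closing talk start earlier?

The poster session starts at 1:47 PM + 35 min = 2:22 PM.
So the coffee break ends at 2:22 PM.
The keynote starts at 2:22 PM + 250 min = 6:32 PM.
The closing talk starts at 6:32 PM − 80 min = 5:12 PM.
The poster session starts at 2:22 PM and the closing talk starts at 5:12 PM, so the poster session is first.

the poster session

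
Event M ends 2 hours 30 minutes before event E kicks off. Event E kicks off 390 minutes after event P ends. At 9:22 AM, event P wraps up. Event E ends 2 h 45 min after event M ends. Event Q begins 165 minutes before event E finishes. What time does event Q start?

Event E starts at 9:22 AM + 390 min = 3:52 PM.
Event M ends at 3:52 PM − 150 min = 1:22 PM.
Event E ends at 1:22 PM + 165 min = 4:07 PM.
Event Q starts at 4:07 PM − 165 min = 1:22 PM.

1:22 PM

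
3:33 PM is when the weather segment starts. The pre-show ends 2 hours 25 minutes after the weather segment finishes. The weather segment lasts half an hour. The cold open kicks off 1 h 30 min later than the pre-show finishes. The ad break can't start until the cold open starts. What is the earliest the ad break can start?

The weather segment ends at 3:33 PM + 30 min = 4:03 PM.
The pre-show ends at 4:03 PM + 145 min = 6:28 PM.
The cold open starts at 6:28 PM + 90 min = 7:58 PM.
The ad break is bounded by the cold open, so the earliest it can start is 7:58 PM.

7:58 PM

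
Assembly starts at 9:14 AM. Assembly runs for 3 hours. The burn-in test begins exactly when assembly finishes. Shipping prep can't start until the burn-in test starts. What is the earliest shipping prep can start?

12:14 PM

Assembly ends at 9:14 AM + 180 min = 12:14 PM.
So the burn-in test starts at 12:14 PM.
Shipping prep is bounded by the burn-in test, so the earliest it can start is 12:14 PM.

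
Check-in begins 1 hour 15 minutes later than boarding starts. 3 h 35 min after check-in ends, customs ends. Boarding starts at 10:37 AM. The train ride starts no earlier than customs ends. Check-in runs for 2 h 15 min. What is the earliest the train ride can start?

5:42 PM

Check-in starts at 10:37 AM + 75 min = 11:52 AM.
Check-in ends at 11:52 AM + 135 min = 2:07 PM.
Customs ends at 2:07 PM + 215 min = 5:42 PM.
The train ride is bounded by customs, so the earliest it can start is 5:42 PM.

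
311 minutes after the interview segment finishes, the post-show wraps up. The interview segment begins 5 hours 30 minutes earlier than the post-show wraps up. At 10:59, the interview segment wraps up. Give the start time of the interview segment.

The post-show ends at 10:59 + 311 min = 16:10.
The interview segment starts at 16:10 − 330 min = 10:40.

10:40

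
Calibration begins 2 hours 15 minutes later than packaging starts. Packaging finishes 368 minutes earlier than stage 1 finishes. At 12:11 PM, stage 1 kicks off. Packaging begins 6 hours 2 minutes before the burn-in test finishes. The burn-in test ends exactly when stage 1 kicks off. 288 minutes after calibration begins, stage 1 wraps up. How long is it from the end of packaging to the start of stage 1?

5 hours 7 minutes

The burn-in test ends at 12:11 PM.
Packaging starts at 12:11 PM − 362 min = 6:09 AM.
Calibration starts at 6:09 AM + 135 min = 8:24 AM.
Stage 1 ends at 8:24 AM + 288 min = 1:12 PM.
Packaging ends at 1:12 PM − 368 min = 7:04 AM.
From 7:04 AM to 12:11 PM is 5 hours 7 minutes.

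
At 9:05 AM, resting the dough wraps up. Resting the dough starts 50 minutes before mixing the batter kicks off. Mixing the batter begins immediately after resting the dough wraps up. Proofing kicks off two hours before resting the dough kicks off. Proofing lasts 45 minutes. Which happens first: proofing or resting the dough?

Mixing the batter starts at 9:05 AM.
Resting the dough starts at 9:05 AM − 50 min = 8:15 AM.
Proofing starts at 8:15 AM − 120 min = 6:15 AM.
Proofing starts at 6:15 AM and resting the dough starts at 8:15 AM, so proofing is first.

proofing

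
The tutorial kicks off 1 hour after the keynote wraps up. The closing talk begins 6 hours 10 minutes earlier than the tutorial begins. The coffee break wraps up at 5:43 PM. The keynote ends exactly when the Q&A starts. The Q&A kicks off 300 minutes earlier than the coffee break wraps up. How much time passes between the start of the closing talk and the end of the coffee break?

The Q&A starts at 5:43 PM − 300 min = 12:43 PM.
So the keynote ends at 12:43 PM.
The tutorial starts at 12:43 PM + 60 min = 1:43 PM.
The closing talk starts at 1:43 PM − 370 min = 7:33 AM.
From 7:33 AM to 5:43 PM is 610 minutes.

610 minutes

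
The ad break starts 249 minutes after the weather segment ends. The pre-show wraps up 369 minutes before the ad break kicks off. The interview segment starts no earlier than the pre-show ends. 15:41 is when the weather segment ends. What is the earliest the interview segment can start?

13:41

The ad break starts at 15:41 + 249 min = 19:50.
The pre-show ends at 19:50 − 369 min = 13:41.
The interview segment is bounded by the pre-show, so the earliest it can start is 13:41.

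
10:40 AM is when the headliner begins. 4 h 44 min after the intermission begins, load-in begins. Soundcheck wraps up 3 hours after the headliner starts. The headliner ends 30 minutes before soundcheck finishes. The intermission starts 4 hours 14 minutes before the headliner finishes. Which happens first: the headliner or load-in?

Soundcheck ends at 10:40 AM + 180 min = 1:40 PM.
The headliner ends at 1:40 PM − 30 min = 1:10 PM.
The intermission starts at 1:10 PM − 254 min = 8:56 AM.
Load-in starts at 8:56 AM + 284 min = 1:40 PM.
The headliner starts at 10:40 AM and load-in starts at 1:40 PM, so the headliner is first.

the headliner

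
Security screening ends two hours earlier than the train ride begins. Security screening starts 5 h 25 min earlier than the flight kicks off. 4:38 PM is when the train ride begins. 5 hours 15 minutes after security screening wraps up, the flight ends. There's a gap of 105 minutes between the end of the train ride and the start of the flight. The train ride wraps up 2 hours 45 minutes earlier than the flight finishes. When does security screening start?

1:28 PM

Security screening ends at 4:38 PM − 120 min = 2:38 PM.
The flight ends at 2:38 PM + 315 min = 7:53 PM.
The train ride ends at 7:53 PM − 165 min = 5:08 PM.
The flight starts at 5:08 PM + 105 min = 6:53 PM.
Security screening starts at 6:53 PM − 325 min = 1:28 PM.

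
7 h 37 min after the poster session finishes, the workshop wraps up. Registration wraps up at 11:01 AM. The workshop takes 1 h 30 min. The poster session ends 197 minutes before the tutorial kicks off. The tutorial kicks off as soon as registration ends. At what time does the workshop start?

The tutorial starts at 11:01 AM.
The poster session ends at 11:01 AM − 197 min = 7:44 AM.
The workshop ends at 7:44 AM + 457 min = 3:21 PM.
The workshop starts at 3:21 PM − 90 min = 1:51 PM.

1:51 PM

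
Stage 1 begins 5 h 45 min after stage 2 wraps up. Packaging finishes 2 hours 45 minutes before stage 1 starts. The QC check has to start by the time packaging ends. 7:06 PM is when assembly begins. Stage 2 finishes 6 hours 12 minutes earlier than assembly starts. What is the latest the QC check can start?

3:54 PM

Stage 2 ends at 7:06 PM − 372 min = 12:54 PM.
Stage 1 starts at 12:54 PM + 345 min = 6:39 PM.
Packaging ends at 6:39 PM − 165 min = 3:54 PM.
The QC check is bounded by packaging, so the latest it can start is 3:54 PM.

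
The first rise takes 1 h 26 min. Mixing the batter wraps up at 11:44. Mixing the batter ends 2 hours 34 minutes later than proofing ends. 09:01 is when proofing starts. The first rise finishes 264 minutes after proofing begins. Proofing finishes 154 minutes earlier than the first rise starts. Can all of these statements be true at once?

The first rise ends at 09:01 + 264 min = 13:25.
The first rise starts at 13:25 − 86 min = 11:59.
Proofing ends at 11:59 − 154 min = 09:25.
Mixing the batter ends at 09:25 + 154 min = 11:59.
But mixing the batter is also said to end at 11:44 — a 15-minute conflict.

No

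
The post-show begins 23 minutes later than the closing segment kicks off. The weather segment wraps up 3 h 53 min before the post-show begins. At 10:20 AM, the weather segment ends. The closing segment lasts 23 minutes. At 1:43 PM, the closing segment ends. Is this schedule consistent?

The closing segment starts at 1:43 PM − 23 min = 1:20 PM.
The post-show starts at 1:20 PM + 23 min = 1:43 PM.
The weather segment ends at 1:43 PM − 233 min = 9:50 AM.
But the weather segment is also said to end at 10:20 AM — a 30-minute conflict.

No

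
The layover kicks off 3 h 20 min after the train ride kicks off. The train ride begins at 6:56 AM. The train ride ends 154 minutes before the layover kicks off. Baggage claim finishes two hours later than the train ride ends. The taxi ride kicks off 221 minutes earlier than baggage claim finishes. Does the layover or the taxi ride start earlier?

the taxi ride

The layover starts at 6:56 AM + 200 min = 10:16 AM.
The train ride ends at 10:16 AM − 154 min = 7:42 AM.
Baggage claim ends at 7:42 AM + 120 min = 9:42 AM.
The taxi ride starts at 9:42 AM − 221 min = 6:01 AM.
The layover starts at 10:16 AM and the taxi ride starts at 6:01 AM, so the taxi ride is first.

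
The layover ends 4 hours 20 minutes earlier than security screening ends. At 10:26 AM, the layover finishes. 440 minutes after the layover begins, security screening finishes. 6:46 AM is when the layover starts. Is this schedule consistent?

Security screening ends at 6:46 AM + 440 min = 2:06 PM.
The layover ends at 2:06 PM − 260 min = 9:46 AM.
But the layover is also said to end at 10:26 AM — a 40-minute conflict.

No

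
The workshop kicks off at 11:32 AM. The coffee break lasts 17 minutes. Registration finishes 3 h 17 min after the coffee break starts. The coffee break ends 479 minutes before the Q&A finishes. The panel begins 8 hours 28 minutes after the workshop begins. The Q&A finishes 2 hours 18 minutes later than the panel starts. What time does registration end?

5:19 PM

The panel starts at 11:32 AM + 508 min = 8:00 PM.
The Q&A ends at 8:00 PM + 138 min = 10:18 PM.
The coffee break ends at 10:18 PM − 479 min = 2:19 PM.
The coffee break starts at 2:19 PM − 17 min = 2:02 PM.
Registration ends at 2:02 PM + 197 min = 5:19 PM.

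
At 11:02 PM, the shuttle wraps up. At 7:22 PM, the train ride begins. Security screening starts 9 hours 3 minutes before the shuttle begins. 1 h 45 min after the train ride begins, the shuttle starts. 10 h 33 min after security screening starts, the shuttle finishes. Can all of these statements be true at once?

No

The shuttle starts at 7:22 PM + 105 min = 9:07 PM.
Security screening starts at 9:07 PM − 543 min = 12:04 PM.
The shuttle ends at 12:04 PM + 633 min = 10:37 PM.
But the shuttle is also said to end at 11:02 PM — a 25-minute conflict.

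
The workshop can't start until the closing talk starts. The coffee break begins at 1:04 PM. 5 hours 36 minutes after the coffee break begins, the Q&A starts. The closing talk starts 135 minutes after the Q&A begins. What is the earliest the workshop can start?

The Q&A starts at 1:04 PM + 336 min = 6:40 PM.
The closing talk starts at 6:40 PM + 135 min = 8:55 PM.
The workshop is bounded by the closing talk, so the earliest it can start is 8:55 PM.

8:55 PM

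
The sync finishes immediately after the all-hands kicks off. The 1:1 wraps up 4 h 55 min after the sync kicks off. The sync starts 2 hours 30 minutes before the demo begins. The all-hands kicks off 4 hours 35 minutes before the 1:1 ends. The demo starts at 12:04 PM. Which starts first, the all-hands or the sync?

The sync starts at 12:04 PM − 150 min = 9:34 AM.
The 1:1 ends at 9:34 AM + 295 min = 2:29 PM.
The all-hands starts at 2:29 PM − 275 min = 9:54 AM.
The all-hands starts at 9:54 AM and the sync starts at 9:34 AM, so the sync is first.

the sync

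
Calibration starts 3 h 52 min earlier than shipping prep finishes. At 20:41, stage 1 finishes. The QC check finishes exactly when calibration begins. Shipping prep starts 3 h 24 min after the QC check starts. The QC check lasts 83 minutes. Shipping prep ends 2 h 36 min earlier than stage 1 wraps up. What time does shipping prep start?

16:14

Shipping prep ends at 20:41 − 156 min = 18:05.
Calibration starts at 18:05 − 232 min = 14:13.
So the QC check ends at 14:13.
The QC check starts at 14:13 − 83 min = 12:50.
Shipping prep starts at 12:50 + 204 min = 16:14.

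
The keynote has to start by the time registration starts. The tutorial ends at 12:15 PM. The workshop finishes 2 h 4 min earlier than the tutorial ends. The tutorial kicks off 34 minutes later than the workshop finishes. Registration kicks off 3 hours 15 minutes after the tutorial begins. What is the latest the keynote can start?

The workshop ends at 12:15 PM − 124 min = 10:11 AM.
The tutorial starts at 10:11 AM + 34 min = 10:45 AM.
Registration starts at 10:45 AM + 195 min = 2:00 PM.
The keynote is bounded by registration, so the latest it can start is 2:00 PM.

2:00 PM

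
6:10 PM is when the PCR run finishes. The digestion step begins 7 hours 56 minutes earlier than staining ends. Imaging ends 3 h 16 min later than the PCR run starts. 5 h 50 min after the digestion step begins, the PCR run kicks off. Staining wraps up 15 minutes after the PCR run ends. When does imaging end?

Staining ends at 6:10 PM + 15 min = 6:25 PM.
The digestion step starts at 6:25 PM − 476 min = 10:29 AM.
The PCR run starts at 10:29 AM + 350 min = 4:19 PM.
Imaging ends at 4:19 PM + 196 min = 7:35 PM.

7:35 PM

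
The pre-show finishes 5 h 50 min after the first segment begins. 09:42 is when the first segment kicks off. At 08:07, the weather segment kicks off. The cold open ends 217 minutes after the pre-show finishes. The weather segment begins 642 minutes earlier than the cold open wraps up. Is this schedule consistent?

The pre-show ends at 09:42 + 350 min = 15:32.
The cold open ends at 15:32 + 217 min = 19:09.
The weather segment starts at 19:09 − 642 min = 08:27.
But the weather segment is also said to start at 08:07 — a 20-minute conflict.

No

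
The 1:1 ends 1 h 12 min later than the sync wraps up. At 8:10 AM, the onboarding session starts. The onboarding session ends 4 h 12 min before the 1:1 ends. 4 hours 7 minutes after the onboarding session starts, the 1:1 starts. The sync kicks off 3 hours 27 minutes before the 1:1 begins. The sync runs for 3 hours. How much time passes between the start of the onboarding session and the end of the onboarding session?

40 minutes

The 1:1 starts at 8:10 AM + 247 min = 12:17 PM.
The sync starts at 12:17 PM − 207 min = 8:50 AM.
The sync ends at 8:50 AM + 180 min = 11:50 AM.
The 1:1 ends at 11:50 AM + 72 min = 1:02 PM.
The onboarding session ends at 1:02 PM − 252 min = 8:50 AM.
From 8:10 AM to 8:50 AM is 40 minutes.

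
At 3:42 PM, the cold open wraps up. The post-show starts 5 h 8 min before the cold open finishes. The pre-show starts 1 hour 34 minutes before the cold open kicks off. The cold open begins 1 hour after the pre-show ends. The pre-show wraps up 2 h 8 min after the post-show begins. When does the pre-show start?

12:08 PM

The post-show starts at 3:42 PM − 308 min = 10:34 AM.
The pre-show ends at 10:34 AM + 128 min = 12:42 PM.
The cold open starts at 12:42 PM + 60 min = 1:42 PM.
The pre-show starts at 1:42 PM − 94 min = 12:08 PM.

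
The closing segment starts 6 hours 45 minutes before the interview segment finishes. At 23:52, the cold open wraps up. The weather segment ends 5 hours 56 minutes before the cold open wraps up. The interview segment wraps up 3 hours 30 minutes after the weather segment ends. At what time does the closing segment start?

14:41

The weather segment ends at 23:52 − 356 min = 17:56.
The interview segment ends at 17:56 + 210 min = 21:26.
The closing segment starts at 21:26 − 405 min = 14:41.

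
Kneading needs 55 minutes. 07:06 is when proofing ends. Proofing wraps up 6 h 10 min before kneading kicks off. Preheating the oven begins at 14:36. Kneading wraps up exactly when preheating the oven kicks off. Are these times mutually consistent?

Kneading ends at 14:36.
Kneading starts at 14:36 − 55 min = 13:41.
Proofing ends at 13:41 − 370 min = 07:31.
But proofing is also said to end at 07:06 — a 25-minute conflict.

No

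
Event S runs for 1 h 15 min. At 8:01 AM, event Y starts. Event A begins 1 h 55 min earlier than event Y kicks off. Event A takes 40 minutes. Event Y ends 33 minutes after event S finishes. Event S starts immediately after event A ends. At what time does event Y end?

8:34 AM

Event A starts at 8:01 AM − 115 min = 6:06 AM.
Event A ends at 6:06 AM + 40 min = 6:46 AM.
So event S starts at 6:46 AM.
Event S ends at 6:46 AM + 75 min = 8:01 AM.
Event Y ends at 8:01 AM + 33 min = 8:34 AM.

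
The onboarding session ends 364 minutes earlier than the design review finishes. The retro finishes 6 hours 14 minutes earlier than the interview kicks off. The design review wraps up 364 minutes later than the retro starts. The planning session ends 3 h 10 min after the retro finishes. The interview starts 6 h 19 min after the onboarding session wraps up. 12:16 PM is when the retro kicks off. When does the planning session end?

3:31 PM

The design review ends at 12:16 PM + 364 min = 6:20 PM.
The onboarding session ends at 6:20 PM − 364 min = 12:16 PM.
The interview starts at 12:16 PM + 379 min = 6:35 PM.
The retro ends at 6:35 PM − 374 min = 12:21 PM.
The planning session ends at 12:21 PM + 190 min = 3:31 PM.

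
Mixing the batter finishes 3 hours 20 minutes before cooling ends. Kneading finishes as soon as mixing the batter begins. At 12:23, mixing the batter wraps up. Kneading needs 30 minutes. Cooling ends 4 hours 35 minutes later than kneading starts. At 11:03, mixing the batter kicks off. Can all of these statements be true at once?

No

Kneading ends at 11:03.
Kneading starts at 11:03 − 30 min = 10:33.
Cooling ends at 10:33 + 275 min = 15:08.
Mixing the batter ends at 15:08 − 200 min = 11:48.
But mixing the batter is also said to end at 12:23 — a 35-minute conflict.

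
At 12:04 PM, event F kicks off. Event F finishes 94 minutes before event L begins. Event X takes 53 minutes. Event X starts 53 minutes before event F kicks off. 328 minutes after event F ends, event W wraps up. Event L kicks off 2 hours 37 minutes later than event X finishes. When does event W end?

Event X starts at 12:04 PM − 53 min = 11:11 AM.
Event X ends at 11:11 AM + 53 min = 12:04 PM.
Event L starts at 12:04 PM + 157 min = 2:41 PM.
Event F ends at 2:41 PM − 94 min = 1:07 PM.
Event W ends at 1:07 PM + 328 min = 6:35 PM.

6:35 PM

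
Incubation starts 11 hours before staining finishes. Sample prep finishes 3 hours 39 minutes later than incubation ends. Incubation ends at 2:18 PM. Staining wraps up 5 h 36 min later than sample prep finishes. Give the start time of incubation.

Sample prep ends at 2:18 PM + 219 min = 5:57 PM.
Staining ends at 5:57 PM + 336 min = 11:33 PM.
Incubation starts at 11:33 PM − 660 min = 12:33 PM.

12:33 PM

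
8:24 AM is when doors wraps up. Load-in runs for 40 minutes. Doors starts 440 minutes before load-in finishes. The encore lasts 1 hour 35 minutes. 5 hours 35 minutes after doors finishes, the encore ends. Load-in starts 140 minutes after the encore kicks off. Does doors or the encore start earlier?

The encore ends at 8:24 AM + 335 min = 1:59 PM.
The encore starts at 1:59 PM − 95 min = 12:24 PM.
Load-in starts at 12:24 PM + 140 min = 2:44 PM.
Load-in ends at 2:44 PM + 40 min = 3:24 PM.
Doors starts at 3:24 PM − 440 min = 8:04 AM.
Doors starts at 8:04 AM and the encore starts at 12:24 PM, so doors is first.

doors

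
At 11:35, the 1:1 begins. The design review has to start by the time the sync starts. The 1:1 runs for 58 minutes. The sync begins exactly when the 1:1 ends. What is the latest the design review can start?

12:33

The 1:1 ends at 11:35 + 58 min = 12:33.
So the sync starts at 12:33.
The design review is bounded by the sync, so the latest it can start is 12:33.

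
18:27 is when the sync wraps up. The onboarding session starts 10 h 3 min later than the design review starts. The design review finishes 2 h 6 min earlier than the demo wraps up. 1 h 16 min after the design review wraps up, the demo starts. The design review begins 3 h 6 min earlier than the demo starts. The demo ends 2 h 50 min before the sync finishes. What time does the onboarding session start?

The demo ends at 18:27 − 170 min = 15:37.
The design review ends at 15:37 − 126 min = 13:31.
The demo starts at 13:31 + 76 min = 14:47.
The design review starts at 14:47 − 186 min = 11:41.
The onboarding session starts at 11:41 + 603 min = 21:44.

21:44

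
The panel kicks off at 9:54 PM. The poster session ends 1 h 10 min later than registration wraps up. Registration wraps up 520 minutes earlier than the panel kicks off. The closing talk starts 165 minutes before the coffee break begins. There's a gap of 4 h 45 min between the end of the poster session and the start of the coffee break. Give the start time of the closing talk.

4:24 PM

Registration ends at 9:54 PM − 520 min = 1:14 PM.
The poster session ends at 1:14 PM + 70 min = 2:24 PM.
The coffee break starts at 2:24 PM + 285 min = 7:09 PM.
The closing talk starts at 7:09 PM − 165 min = 4:24 PM.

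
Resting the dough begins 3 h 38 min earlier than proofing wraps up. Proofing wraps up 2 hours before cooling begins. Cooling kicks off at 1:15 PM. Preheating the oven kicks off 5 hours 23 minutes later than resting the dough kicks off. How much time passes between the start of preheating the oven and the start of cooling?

Proofing ends at 1:15 PM − 120 min = 11:15 AM.
Resting the dough starts at 11:15 AM − 218 min = 7:37 AM.
Preheating the oven starts at 7:37 AM + 323 min = 1:00 PM.
From 1:00 PM to 1:15 PM is 15 minutes.

15 minutes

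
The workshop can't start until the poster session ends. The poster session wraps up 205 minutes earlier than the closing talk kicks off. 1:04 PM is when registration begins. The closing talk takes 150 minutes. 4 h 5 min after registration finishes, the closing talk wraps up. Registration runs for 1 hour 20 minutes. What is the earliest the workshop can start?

12:34 PM

Registration ends at 1:04 PM + 80 min = 2:24 PM.
The closing talk ends at 2:24 PM + 245 min = 6:29 PM.
The closing talk starts at 6:29 PM − 150 min = 3:59 PM.
The poster session ends at 3:59 PM − 205 min = 12:34 PM.
The workshop is bounded by the poster session, so the earliest it can start is 12:34 PM.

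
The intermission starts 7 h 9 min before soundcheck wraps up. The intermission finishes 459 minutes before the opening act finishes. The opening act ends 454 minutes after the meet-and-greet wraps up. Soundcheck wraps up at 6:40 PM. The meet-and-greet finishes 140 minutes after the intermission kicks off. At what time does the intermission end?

The intermission starts at 6:40 PM − 429 min = 11:31 AM.
The meet-and-greet ends at 11:31 AM + 140 min = 1:51 PM.
The opening act ends at 1:51 PM + 454 min = 9:25 PM.
The intermission ends at 9:25 PM − 459 min = 1:46 PM.

1:46 PM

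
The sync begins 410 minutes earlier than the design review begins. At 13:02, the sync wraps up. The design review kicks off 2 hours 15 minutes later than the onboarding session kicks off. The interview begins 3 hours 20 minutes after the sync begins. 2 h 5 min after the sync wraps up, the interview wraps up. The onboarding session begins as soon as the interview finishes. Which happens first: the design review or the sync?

the sync

The interview ends at 13:02 + 125 min = 15:07.
So the onboarding session starts at 15:07.
The design review starts at 15:07 + 135 min = 17:22.
The sync starts at 17:22 − 410 min = 10:32.
The design review starts at 17:22 and the sync starts at 10:32, so the sync is first.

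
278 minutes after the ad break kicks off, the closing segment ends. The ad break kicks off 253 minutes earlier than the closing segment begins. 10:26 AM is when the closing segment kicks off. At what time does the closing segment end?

The ad break starts at 10:26 AM − 253 min = 6:13 AM.
The closing segment ends at 6:13 AM + 278 min = 10:51 AM.

10:51 AM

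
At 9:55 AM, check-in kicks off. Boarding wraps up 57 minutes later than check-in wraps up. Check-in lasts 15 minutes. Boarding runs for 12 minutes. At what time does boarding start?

10:55 AM

Check-in ends at 9:55 AM + 15 min = 10:10 AM.
Boarding ends at 10:10 AM + 57 min = 11:07 AM.
Boarding starts at 11:07 AM − 12 min = 10:55 AM.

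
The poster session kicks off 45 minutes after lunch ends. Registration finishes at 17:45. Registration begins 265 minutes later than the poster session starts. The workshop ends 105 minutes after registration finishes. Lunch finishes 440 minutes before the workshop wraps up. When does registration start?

17:20

The workshop ends at 17:45 + 105 min = 19:30.
Lunch ends at 19:30 − 440 min = 12:10.
The poster session starts at 12:10 + 45 min = 12:55.
Registration starts at 12:55 + 265 min = 17:20.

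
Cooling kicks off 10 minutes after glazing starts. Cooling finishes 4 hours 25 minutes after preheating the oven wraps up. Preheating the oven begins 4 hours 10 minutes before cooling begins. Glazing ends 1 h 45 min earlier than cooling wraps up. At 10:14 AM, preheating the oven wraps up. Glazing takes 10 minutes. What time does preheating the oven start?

Cooling ends at 10:14 AM + 265 min = 2:39 PM.
Glazing ends at 2:39 PM − 105 min = 12:54 PM.
Glazing starts at 12:54 PM − 10 min = 12:44 PM.
Cooling starts at 12:44 PM + 10 min = 12:54 PM.
Preheating the oven starts at 12:54 PM − 250 min = 8:44 AM.

8:44 AM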